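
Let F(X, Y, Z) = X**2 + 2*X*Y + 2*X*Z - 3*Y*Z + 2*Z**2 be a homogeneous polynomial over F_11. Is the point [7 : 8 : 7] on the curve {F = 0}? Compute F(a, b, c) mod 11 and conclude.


F(7,8,7) ≡ 2 (mod 11); P is NOT on the curve.

Evaluate F(7, 8, 7) term-by-term (mod 11).
  X**2 ↦ 1·49·1·1 = 49
  2*X*Y ↦ 2·7·8·1 = 112
  2*X*Z ↦ 2·7·1·7 = 98
  -3*Y*Z ↦ -3·1·8·7 = -168
  2*Z**2 ↦ 2·1·1·49 = 98
Sum: F(7, 8, 7) = (49) + (112) + (98) + (-168) + (98) = 189.
Reducing mod 11: 189 ≡ 2 (mod 11).
Since F(a, b, c) ≡ 2 ≠ 0 (mod 11), P does NOT lie on the curve.


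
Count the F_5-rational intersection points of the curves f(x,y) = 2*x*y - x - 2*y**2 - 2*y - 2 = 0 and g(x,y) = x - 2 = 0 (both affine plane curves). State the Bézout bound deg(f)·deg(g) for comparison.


Common zeros: ∅; count = 0; Bézout bound = 2.

deg(f) = 2, deg(g) = 1, so Bézout bound = 2.
Scan x ∈ F_5. For each x, list the y ∈ F_5 with f(x, y) ≡ 0 and those with g(x, y) ≡ 0 (mod 5); the common zeros in that column are the intersection.
  x = 0: f ≡ 0 at y ∈ ∅; g ≡ 0 at y ∈ ∅; common: ∅.
  x = 1: f ≡ 0 at y ∈ {1, 4}; g ≡ 0 at y ∈ ∅; common: ∅.
  x = 2: f ≡ 0 at y ∈ ∅; g ≡ 0 at y ∈ {0, 1, 2, 3, 4}; common: ∅.
  x = 3: f ≡ 0 at y ∈ {0, 2}; g ≡ 0 at y ∈ ∅; common: ∅.
  x = 4: f ≡ 0 at y ∈ ∅; g ≡ 0 at y ∈ ∅; common: ∅.
Collecting: common zeros = ∅, so the count is 0.
Comparison with the Bézout bound: 0 ≤ 2 = deg(f)·deg(g), as expected for curves with no common component (the affine F_5-count falls short of the bound because intersections may lie at infinity, over extension fields, or carry multiplicity).


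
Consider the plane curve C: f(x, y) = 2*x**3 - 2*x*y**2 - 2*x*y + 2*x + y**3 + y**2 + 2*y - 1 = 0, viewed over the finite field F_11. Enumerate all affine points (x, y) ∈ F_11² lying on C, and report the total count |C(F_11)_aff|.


Affine F_11-points: {(1, 7), (1, 8), (2, 2), (4, 5), (5, 9), (6, 3)}; count = 6.

For each of the 121 pairs (x, y) ∈ F_11², evaluate f(x, y) mod 11. Record the zeros.
  x = 0: [0↦10, 1↦3, 2↦4, 3↦8, 4↦10, 5↦5, 6↦10, 7↦9, 8↦8, 9↦2, 10↦8]  zeros at y ∈ ∅
  x = 1: [0↦3, 1↦3, 2↦7, 3↦10, 4↦7, 5↦4, 6↦7, 7↦0, 8↦0, 9↦2, 10↦1]  zeros at y ∈ {7, 8}
  x = 2: [0↦8, 1↦4, 2↦0, 3↦2, 4↦5, 5↦4, 6↦5, 7↦3, 8↦4, 9↦3, 10↦6]  zeros at y ∈ {2}
  x = 3: [0↦4, 1↦7, 2↦6, 3↦7, 4↦5, 5↦6, 6↦5, 7↦8, 8↦10, 9↦6, 10↦2]  zeros at y ∈ ∅
  x = 4: [0↦3, 1↦2, 2↦4, 3↦4, 4↦8, 5↦0, 6↦8, 7↦5, 8↦8, 9↦1, 10↦1]  zeros at y ∈ {5}
  x = 5: [0↦6, 1↦1, 2↦6, 3↦5, 4↦4, 5↦9, 6↦4, 7↦6, 8↦10, 9↦0, 10↦4]  zeros at y ∈ {9}
  x = 6: [0↦3, 1↦5, 2↦2, 3↦0, 4↦5, 5↦1, 6↦5, 7↦1, 8↦6, 9↦4, 10↦1]  zeros at y ∈ {3}
  x = 7: [0↦6, 1↦4, 2↦4, 3↦1, 4↦1, 5↦10, 6↦1, 7↦2, 8↦8, 9↦3, 10↦4]  zeros at y ∈ ∅
  x = 8: [0↦5, 1↦10, 2↦2, 3↦9, 4↦4, 5↦4, 6↦4, 7↦10, 8↦6, 9↦9, 10↦3]  zeros at y ∈ ∅
  x = 9: [0↦1, 1↦2, 2↦8, 3↦3, 4↦4, 5↦6, 6↦4, 7↦4, 8↦1, 9↦1, 10↦10]  zeros at y ∈ ∅
  x = 10: [0↦6, 1↦3, 2↦1, 3↦6, 4↦2, 5↦6, 6↦2, 7↦7, 8↦5, 9↦2, 10↦4]  zeros at y ∈ ∅
Collecting zeros: affine points = {(1, 7), (1, 8), (2, 2), (4, 5), (5, 9), (6, 3)}.
Total count |C(F_11)_aff| = 6.


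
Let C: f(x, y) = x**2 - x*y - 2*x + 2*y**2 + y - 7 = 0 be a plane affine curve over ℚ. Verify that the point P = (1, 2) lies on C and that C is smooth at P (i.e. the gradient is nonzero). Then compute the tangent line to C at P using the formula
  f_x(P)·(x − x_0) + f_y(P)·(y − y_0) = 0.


Tangent line at P: -2*x + 8*y - 14 = 0.

Step 1: f(1, 2) = 0, so P lies on C.
Step 2: partial derivatives
  f_x(x, y) = 2*x - y - 2, f_y(x, y) = -x + 4*y + 1.
  f_x(P) = -2, f_y(P) = 8 (gradient nonzero, so P is smooth).
Step 3: tangent line at P: -2·(x − 1) + 8·(y − 2) = 0.
Expanding: -2*x + 8*y - 14 = 0.


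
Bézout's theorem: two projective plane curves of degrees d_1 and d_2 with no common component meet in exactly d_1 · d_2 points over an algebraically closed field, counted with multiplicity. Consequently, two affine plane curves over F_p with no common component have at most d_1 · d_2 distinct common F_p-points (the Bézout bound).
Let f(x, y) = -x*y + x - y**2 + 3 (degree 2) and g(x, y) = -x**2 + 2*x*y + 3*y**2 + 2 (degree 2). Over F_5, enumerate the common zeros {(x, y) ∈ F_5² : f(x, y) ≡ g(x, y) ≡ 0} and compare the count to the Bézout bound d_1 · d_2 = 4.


Common zeros: ∅; count = 0; Bézout bound = 4.

deg(f) = 2, deg(g) = 2, so Bézout bound = 4.
Scan x ∈ F_5. For each x, list the y ∈ F_5 with f(x, y) ≡ 0 and those with g(x, y) ≡ 0 (mod 5); the common zeros in that column are the intersection.
  x = 0: f ≡ 0 at y ∈ ∅; g ≡ 0 at y ∈ {1, 4}; common: ∅.
  x = 1: f ≡ 0 at y ∈ ∅; g ≡ 0 at y ∈ ∅; common: ∅.
  x = 2: f ≡ 0 at y ∈ {0, 3}; g ≡ 0 at y ∈ {1}; common: ∅.
  x = 3: f ≡ 0 at y ∈ ∅; g ≡ 0 at y ∈ {4}; common: ∅.
  x = 4: f ≡ 0 at y ∈ {2, 4}; g ≡ 0 at y ∈ ∅; common: ∅.
Collecting: common zeros = ∅, so the count is 0.
Comparison with the Bézout bound: 0 ≤ 4 = deg(f)·deg(g), as expected for curves with no common component (the affine F_5-count falls short of the bound because intersections may lie at infinity, over extension fields, or carry multiplicity).


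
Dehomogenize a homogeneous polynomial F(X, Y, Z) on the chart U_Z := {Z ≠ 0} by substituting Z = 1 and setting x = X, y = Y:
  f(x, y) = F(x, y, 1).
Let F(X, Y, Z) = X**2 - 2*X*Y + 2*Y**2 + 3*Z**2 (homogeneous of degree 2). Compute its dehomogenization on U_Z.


f(x, y) = x**2 - 2*x*y + 2*y**2 + 3

On U_Z we set Z = 1. Each monomial c·X^i·Y^j·Z^k in F becomes c·x^i·y^j·1^k = c·x^i·y^j.
Substituting Z = 1: F(X, Y, 1) = x**2 - 2*x*y + 2*y**2 + 3.
Note: deg(f) ≤ deg(F) = 2; strict inequality happens when F is divisible by Z (lost terms).


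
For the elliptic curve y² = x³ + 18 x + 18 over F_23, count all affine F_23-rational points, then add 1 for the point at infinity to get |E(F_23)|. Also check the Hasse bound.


Affine points = {(0, 8), (0, 15), (2, 4), (2, 19), (4, 4), (4, 19), (5, 7), (5, 16), (7, 2), (7, 21), (9, 9), (9, 14), (10, 5), (10, 18), (11, 11), (11, 12), (14, 1), (14, 22), (15, 11), (15, 12), (16, 3), (16, 20), (17, 4), (17, 19), (20, 11), (20, 12)}; affine count = 26; |E(F_23)| = 27.

Discriminant check: Δ ∝ 4a³ + 27b² = 4·18³ + 27·18² = 4·5832 + 27·324 ≡ 14 (mod 23). Nonzero ⇒ E is nonsingular.
For each x ∈ F_23, compute rhs = x³ + 18·x + 18 mod 23, then count y ∈ F_23 with y² ≡ rhs.
  x = 0: rhs = 18, matching y values: 8, 15 (2 points).
  x = 1: rhs = 14, matching y values: none (0 points).
  x = 2: rhs = 16, matching y values: 4, 19 (2 points).
  x = 3: rhs = 7, matching y values: none (0 points).
  x = 4: rhs = 16, matching y values: 4, 19 (2 points).
  x = 5: rhs = 3, matching y values: 7, 16 (2 points).
  x = 6: rhs = 20, matching y values: none (0 points).
  x = 7: rhs = 4, matching y values: 2, 21 (2 points).
  x = 8: rhs = 7, matching y values: none (0 points).
  x = 9: rhs = 12, matching y values: 9, 14 (2 points).
  x = 10: rhs = 2, matching y values: 5, 18 (2 points).
  x = 11: rhs = 6, matching y values: 11, 12 (2 points).
  x = 12: rhs = 7, matching y values: none (0 points).
  x = 13: rhs = 11, matching y values: none (0 points).
  x = 14: rhs = 1, matching y values: 1, 22 (2 points).
  x = 15: rhs = 6, matching y values: 11, 12 (2 points).
  x = 16: rhs = 9, matching y values: 3, 20 (2 points).
  x = 17: rhs = 16, matching y values: 4, 19 (2 points).
  x = 18: rhs = 10, matching y values: none (0 points).
  x = 19: rhs = 20, matching y values: none (0 points).
  x = 20: rhs = 6, matching y values: 11, 12 (2 points).
  x = 21: rhs = 20, matching y values: none (0 points).
  x = 22: rhs = 22, matching y values: none (0 points).
Total affine count: 26.
Full point count |E(F_23)| = 26 + 1 = 27.
Hasse bound: |27 − (23+1)| = |3| = 3 ≤ 2√23 ≈ 9.5917 ✓.


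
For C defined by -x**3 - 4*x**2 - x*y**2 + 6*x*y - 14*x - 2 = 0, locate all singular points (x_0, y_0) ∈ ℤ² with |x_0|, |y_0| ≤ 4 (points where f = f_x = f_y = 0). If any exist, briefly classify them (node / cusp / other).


Singular points: {(-1, 3)}; classification: node.

Compute partial derivatives:
  f_x = -3*x**2 - 8*x - y**2 + 6*y - 14.
  f_y = -2*x*y + 6*x.
Scan x_0 ∈ {−4, ..., 4}. For each x_0, f_y(x_0, y) is a polynomial in y; find its integer roots y ∈ {−4, ..., 4}, then test f_x and f at those candidates.
  x = -4: f_y(-4, y) = 8*y - 24; vanishes at y ∈ {3}. (-4, 3): f_x = -21 ≠ 0.
  x = -3: f_y(-3, y) = 6*y - 18; vanishes at y ∈ {3}. (-3, 3): f_x = -8 ≠ 0.
  x = -2: f_y(-2, y) = 4*y - 12; vanishes at y ∈ {3}. (-2, 3): f_x = -1 ≠ 0.
  x = -1: f_y(-1, y) = 2*y - 6; vanishes at y ∈ {3}. (-1, 3): f_x = 0, f = 0 — SINGULAR.
  x = 0: f_y(0, y) = 0; vanishes at y ∈ {-4, -3, -2, -1, 0, 1, 2, 3, 4}. (0, -4): f_x = -54 ≠ 0; (0, -3): f_x = -41 ≠ 0; (0, -2): f_x = -30 ≠ 0; (0, -1): f_x = -21 ≠ 0; (0, 0): f_x = -14 ≠ 0; (0, 1): f_x = -9 ≠ 0; (0, 2): f_x = -6 ≠ 0; (0, 3): f_x = -5 ≠ 0; (0, 4): f_x = -6 ≠ 0.
  x = 1: f_y(1, y) = 6 - 2*y; vanishes at y ∈ {3}. (1, 3): f_x = -16 ≠ 0.
  x = 2: f_y(2, y) = 12 - 4*y; vanishes at y ∈ {3}. (2, 3): f_x = -33 ≠ 0.
  x = 3: f_y(3, y) = 18 - 6*y; vanishes at y ∈ {3}. (3, 3): f_x = -56 ≠ 0.
  x = 4: f_y(4, y) = 24 - 8*y; vanishes at y ∈ {3}. (4, 3): f_x = -85 ≠ 0.
Only singular point on the grid: (-1, 3).
Classify: substitute x = -1 + u, y = 3 + v and expand: f = -u**3 - u**2 - u*v**2 + v**2.
No constant or linear terms (consistent with a singular point). Quadratic part: -u**2 + v**2. Cubic part: -u**3 - u*v**2.
The quadratic part v**2 - u**2 = (v − u)(v + u) splits into two distinct linear factors, so there are two distinct tangent lines y − 3 = ±(x − -1) — this is a node (ordinary double point).
Classification: node.


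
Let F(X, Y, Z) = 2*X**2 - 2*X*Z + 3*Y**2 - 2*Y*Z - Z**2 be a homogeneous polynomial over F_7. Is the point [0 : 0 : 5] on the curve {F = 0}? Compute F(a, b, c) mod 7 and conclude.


F(0,0,5) ≡ 3 (mod 7); P is NOT on the curve.

Evaluate F(0, 0, 5) term-by-term (mod 7).
  2*X**2 ↦ 2·0·1·1 = 0
  -2*X*Z ↦ -2·0·1·5 = 0
  3*Y**2 ↦ 3·1·0·1 = 0
  -2*Y*Z ↦ -2·1·0·5 = 0
  -Z**2 ↦ -1·1·1·25 = -25
Sum: F(0, 0, 5) = (0) + (0) + (0) + (0) + (-25) = -25.
Reducing mod 7: -25 ≡ 3 (mod 7).
Since F(a, b, c) ≡ 3 ≠ 0 (mod 7), P does NOT lie on the curve.


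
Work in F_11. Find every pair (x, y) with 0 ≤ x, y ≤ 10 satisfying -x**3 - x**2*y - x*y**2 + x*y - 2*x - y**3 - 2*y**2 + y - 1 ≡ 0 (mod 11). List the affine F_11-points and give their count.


Affine F_11-points: {(1, 2), (1, 3), (3, 3), (3, 4), (3, 10), (4, 3), (6, 8), (7, 2), (7, 5), (7, 6), (8, 9), (9, 0)}; count = 12.

For each of the 121 pairs (x, y) ∈ F_11², evaluate f(x, y) mod 11. Record the zeros.
  x = 0: [0↦10, 1↦8, 2↦7, 3↦1, 4↦6, 5↦5, 6↦3, 7↦5, 8↦5, 9↦8, 10↦8]  zeros at y ∈ ∅
  x = 1: [0↦7, 1↦4, 2↦0, 3↦0, 4↦9, 5↦10, 6↦8, 7↦8, 8↦4, 9↦1, 10↦4]  zeros at y ∈ {2, 3}
  x = 2: [0↦9, 1↦3, 2↦5, 3↦9, 4↦9, 5↦10, 6↦6, 7↦2, 8↦3, 9↦3, 10↦7]  zeros at y ∈ ∅
  x = 3: [0↦10, 1↦10, 2↦5, 3↦0, 4↦0, 5↦10, 6↦2, 7↦3, 8↦7, 9↦8, 10↦0]  zeros at y ∈ {3, 4, 10}
  x = 4: [0↦4, 1↦8, 2↦5, 3↦0, 4↦9, 5↦4, 6↦1, 7↦5, 8↦10, 9↦10, 10↦10]  zeros at y ∈ {3}
  x = 5: [0↦7, 1↦2, 2↦10, 3↦3, 4↦8, 5↦8, 6↦8, 7↦2, 8↦6, 9↦3, 10↦9]  zeros at y ∈ ∅
  x = 6: [0↦2, 1↦8, 2↦3, 3↦3, 4↦2, 5↦5, 6↦6, 7↦10, 8↦0, 9↦3, 10↦2]  zeros at y ∈ {8}
  x = 7: [0↦5, 1↦9, 2↦0, 3↦5, 4↦7, 5↦0, 6↦0, 7↦1, 8↦8, 9↦4, 10↦5]  zeros at y ∈ {2, 5, 6}
  x = 8: [0↦10, 1↦10, 2↦6, 3↦3, 4↦6, 5↦9, 6↦6, 7↦2, 8↦2, 9↦0, 10↦1]  zeros at y ∈ {9}
  x = 9: [0↦0, 1↦5, 2↦4, 3↦2, 4↦4, 5↦4, 6↦7, 7↦7, 8↦9, 9↦7, 10↦6]  zeros at y ∈ {0}
  x = 10: [0↦2, 1↦10, 2↦10, 3↦7, 4↦6, 5↦1, 6↦8, 7↦10, 8↦1, 9↦8, 10↦3]  zeros at y ∈ ∅
Collecting zeros: affine points = {(1, 2), (1, 3), (3, 3), (3, 4), (3, 10), (4, 3), (6, 8), (7, 2), (7, 5), (7, 6), (8, 9), (9, 0)}.
Total count |C(F_11)_aff| = 12.


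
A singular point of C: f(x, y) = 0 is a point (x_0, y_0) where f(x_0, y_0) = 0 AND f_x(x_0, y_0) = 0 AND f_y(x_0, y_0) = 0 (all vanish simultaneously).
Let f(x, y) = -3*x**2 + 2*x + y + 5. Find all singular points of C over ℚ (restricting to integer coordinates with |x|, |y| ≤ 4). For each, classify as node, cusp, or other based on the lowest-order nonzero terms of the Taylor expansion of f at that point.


No singular points in the scanned grid; C is smooth there.

Compute partial derivatives:
  f_x = 2 - 6*x.
  f_y = 1.
f_y = 1 is a nonzero constant, so f_y never vanishes: no point (x, y) can satisfy f = f_x = f_y = 0. In particular no (x, y) ∈ {−4, ..., 4}² is singular; the curve is smooth.


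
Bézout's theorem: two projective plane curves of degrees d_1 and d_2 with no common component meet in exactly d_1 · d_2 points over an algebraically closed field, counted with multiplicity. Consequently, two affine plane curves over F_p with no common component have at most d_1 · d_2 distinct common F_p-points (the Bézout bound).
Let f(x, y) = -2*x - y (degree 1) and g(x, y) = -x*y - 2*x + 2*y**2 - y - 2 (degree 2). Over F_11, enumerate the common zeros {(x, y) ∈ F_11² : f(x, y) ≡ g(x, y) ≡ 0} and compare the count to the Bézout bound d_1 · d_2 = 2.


Common zeros: {(3, 5), (8, 6)}; count = 2; Bézout bound = 2.

deg(f) = 1, deg(g) = 2, so Bézout bound = 2.
Scan x ∈ F_11. For each x, list the y ∈ F_11 with f(x, y) ≡ 0 and those with g(x, y) ≡ 0 (mod 11); the common zeros in that column are the intersection.
  x = 0: f ≡ 0 at y ∈ {0}; g ≡ 0 at y ∈ ∅; common: ∅.
  x = 1: f ≡ 0 at y ∈ {9}; g ≡ 0 at y ∈ {2, 10}; common: ∅.
  x = 2: f ≡ 0 at y ∈ {7}; g ≡ 0 at y ∈ ∅; common: ∅.
  x = 3: f ≡ 0 at y ∈ {5}; g ≡ 0 at y ∈ {5, 8}; common: {5}.
  x = 4: f ≡ 0 at y ∈ {3}; g ≡ 0 at y ∈ ∅; common: ∅.
  x = 5: f ≡ 0 at y ∈ {1}; g ≡ 0 at y ∈ {7}; common: ∅.
  x = 6: f ≡ 0 at y ∈ {10}; g ≡ 0 at y ∈ ∅; common: ∅.
  x = 7: f ≡ 0 at y ∈ {8}; g ≡ 0 at y ∈ {1, 3}; common: ∅.
  x = 8: f ≡ 0 at y ∈ {6}; g ≡ 0 at y ∈ {4, 6}; common: {6}.
  x = 9: f ≡ 0 at y ∈ {4}; g ≡ 0 at y ∈ ∅; common: ∅.
  x = 10: f ≡ 0 at y ∈ {2}; g ≡ 0 at y ∈ {0}; common: ∅.
Collecting: common zeros = {(3, 5), (8, 6)}, so the count is 2.
Comparison with the Bézout bound: 2 ≤ 2 = deg(f)·deg(g), as expected for curves with no common component (the bound is attained).


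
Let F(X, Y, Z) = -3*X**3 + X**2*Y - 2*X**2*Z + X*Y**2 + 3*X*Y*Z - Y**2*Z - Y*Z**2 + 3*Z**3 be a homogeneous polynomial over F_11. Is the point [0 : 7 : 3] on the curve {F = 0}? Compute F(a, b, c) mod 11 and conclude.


F(0,7,3) ≡ 3 (mod 11); P is NOT on the curve.

Evaluate F(0, 7, 3) term-by-term (mod 11).
  -3*X**3 ↦ -3·0·1·1 = 0
  X**2*Y ↦ 1·0·7·1 = 0
  -2*X**2*Z ↦ -2·0·1·3 = 0
  X*Y**2 ↦ 1·0·49·1 = 0
  3*X*Y*Z ↦ 3·0·7·3 = 0
  -Y**2*Z ↦ -1·1·49·3 = -147
  -Y*Z**2 ↦ -1·1·7·9 = -63
  3*Z**3 ↦ 3·1·1·27 = 81
Sum: F(0, 7, 3) = (0) + (0) + (0) + (0) + (0) + (-147) + (-63) + (81) = -129.
Reducing mod 11: -129 ≡ 3 (mod 11).
Since F(a, b, c) ≡ 3 ≠ 0 (mod 11), P does NOT lie on the curve.


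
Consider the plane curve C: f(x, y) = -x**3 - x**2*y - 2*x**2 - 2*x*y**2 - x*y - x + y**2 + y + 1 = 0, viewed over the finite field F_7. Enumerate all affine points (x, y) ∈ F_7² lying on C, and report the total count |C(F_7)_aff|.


Affine F_7-points: {(0, 2), (0, 4), (3, 1), (4, 4), (5, 1), (5, 2)}; count = 6.

For each of the 49 pairs (x, y) ∈ F_7², evaluate f(x, y) mod 7. Record the zeros.
  x = 0: [0↦1, 1↦3, 2↦0, 3↦6, 4↦0, 5↦3, 6↦1]  zeros at y ∈ {2, 4}
  x = 1: [0↦4, 1↦2, 2↦5, 3↦6, 4↦5, 5↦2, 6↦4]  zeros at y ∈ ∅
  x = 2: [0↦4, 1↦3, 2↦3, 3↦4, 4↦6, 5↦2, 6↦6]  zeros at y ∈ ∅
  x = 3: [0↦2, 1↦0, 2↦2, 3↦1, 4↦4, 5↦4, 6↦1]  zeros at y ∈ {1}
  x = 4: [0↦6, 1↦1, 2↦3, 3↦5, 4↦0, 5↦2, 6↦4]  zeros at y ∈ {4}
  x = 5: [0↦3, 1↦0, 2↦0, 3↦3, 4↦2, 5↦4, 6↦2]  zeros at y ∈ {1, 2}
  x = 6: [0↦1, 1↦5, 2↦1, 3↦3, 4↦4, 5↦4, 6↦3]  zeros at y ∈ ∅
Collecting zeros: affine points = {(0, 2), (0, 4), (3, 1), (4, 4), (5, 1), (5, 2)}.
Total count |C(F_7)_aff| = 6.


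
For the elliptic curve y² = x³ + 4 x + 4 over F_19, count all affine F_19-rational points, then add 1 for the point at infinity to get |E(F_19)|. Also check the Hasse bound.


Affine points = {(0, 2), (0, 17), (1, 3), (1, 16), (2, 1), (2, 18), (3, 9), (3, 10), (5, 4), (5, 15), (6, 4), (6, 15), (8, 4), (8, 15), (9, 3), (9, 16), (11, 7), (11, 12), (13, 7), (13, 12), (14, 7), (14, 12), (15, 0), (17, 8), (17, 11)}; affine count = 25; |E(F_19)| = 26.

Discriminant check: Δ ∝ 4a³ + 27b² = 4·4³ + 27·4² = 4·64 + 27·16 ≡ 4 (mod 19). Nonzero ⇒ E is nonsingular.
For each x ∈ F_19, compute rhs = x³ + 4·x + 4 mod 19, then count y ∈ F_19 with y² ≡ rhs.
  x = 0: rhs = 4, matching y values: 2, 17 (2 points).
  x = 1: rhs = 9, matching y values: 3, 16 (2 points).
  x = 2: rhs = 1, matching y values: 1, 18 (2 points).
  x = 3: rhs = 5, matching y values: 9, 10 (2 points).
  x = 4: rhs = 8, matching y values: none (0 points).
  x = 5: rhs = 16, matching y values: 4, 15 (2 points).
  x = 6: rhs = 16, matching y values: 4, 15 (2 points).
  x = 7: rhs = 14, matching y values: none (0 points).
  x = 8: rhs = 16, matching y values: 4, 15 (2 points).
  x = 9: rhs = 9, matching y values: 3, 16 (2 points).
  x = 10: rhs = 18, matching y values: none (0 points).
  x = 11: rhs = 11, matching y values: 7, 12 (2 points).
  x = 12: rhs = 13, matching y values: none (0 points).
  x = 13: rhs = 11, matching y values: 7, 12 (2 points).
  x = 14: rhs = 11, matching y values: 7, 12 (2 points).
  x = 15: rhs = 0, matching y values: 0 (1 points).
  x = 16: rhs = 3, matching y values: none (0 points).
  x = 17: rhs = 7, matching y values: 8, 11 (2 points).
  x = 18: rhs = 18, matching y values: none (0 points).
Total affine count: 25.
Full point count |E(F_19)| = 25 + 1 = 26.
Hasse bound: |26 − (19+1)| = |6| = 6 ≤ 2√19 ≈ 8.7178 ✓.


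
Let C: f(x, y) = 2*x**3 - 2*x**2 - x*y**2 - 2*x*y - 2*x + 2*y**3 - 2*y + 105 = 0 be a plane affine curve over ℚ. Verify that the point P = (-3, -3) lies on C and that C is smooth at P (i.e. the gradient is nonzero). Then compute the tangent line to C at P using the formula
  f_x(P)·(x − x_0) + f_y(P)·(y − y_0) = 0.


Tangent line at P: 61*x + 40*y + 303 = 0.

Step 1: f(-3, -3) = 0, so P lies on C.
Step 2: partial derivatives
  f_x(x, y) = 6*x**2 - 4*x - y**2 - 2*y - 2, f_y(x, y) = -2*x*y - 2*x + 6*y**2 - 2.
  f_x(P) = 61, f_y(P) = 40 (gradient nonzero, so P is smooth).
Step 3: tangent line at P: 61·(x − -3) + 40·(y − -3) = 0.
Expanding: 61*x + 40*y + 303 = 0.


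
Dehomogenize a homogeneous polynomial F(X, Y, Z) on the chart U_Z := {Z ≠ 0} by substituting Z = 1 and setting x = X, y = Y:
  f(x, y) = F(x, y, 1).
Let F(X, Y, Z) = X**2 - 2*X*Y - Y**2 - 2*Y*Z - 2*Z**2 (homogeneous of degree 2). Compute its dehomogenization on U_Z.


f(x, y) = x**2 - 2*x*y - y**2 - 2*y - 2

On U_Z we set Z = 1. Each monomial c·X^i·Y^j·Z^k in F becomes c·x^i·y^j·1^k = c·x^i·y^j.
Substituting Z = 1: F(X, Y, 1) = x**2 - 2*x*y - y**2 - 2*y - 2.
Note: deg(f) ≤ deg(F) = 2; strict inequality happens when F is divisible by Z (lost terms).


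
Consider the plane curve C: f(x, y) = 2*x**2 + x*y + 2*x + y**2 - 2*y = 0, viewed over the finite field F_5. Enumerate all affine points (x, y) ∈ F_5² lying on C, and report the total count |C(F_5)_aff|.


Affine F_5-points: {(0, 0), (0, 2), (1, 3), (3, 2), (4, 0), (4, 3)}; count = 6.

For each of the 25 pairs (x, y) ∈ F_5², evaluate f(x, y) mod 5. Record the zeros.
  x = 0: [0↦0, 1↦4, 2↦0, 3↦3, 4↦3]  zeros at y ∈ {0, 2}
  x = 1: [0↦4, 1↦4, 2↦1, 3↦0, 4↦1]  zeros at y ∈ {3}
  x = 2: [0↦2, 1↦3, 2↦1, 3↦1, 4↦3]  zeros at y ∈ ∅
  x = 3: [0↦4, 1↦1, 2↦0, 3↦1, 4↦4]  zeros at y ∈ {2}
  x = 4: [0↦0, 1↦3, 2↦3, 3↦0, 4↦4]  zeros at y ∈ {0, 3}
Collecting zeros: affine points = {(0, 0), (0, 2), (1, 3), (3, 2), (4, 0), (4, 3)}.
Total count |C(F_5)_aff| = 6.


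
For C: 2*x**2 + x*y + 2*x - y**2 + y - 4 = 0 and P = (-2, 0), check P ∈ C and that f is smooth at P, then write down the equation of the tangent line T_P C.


Tangent line at P: -6*x - y - 12 = 0.

Step 1: f(-2, 0) = 0, so P lies on C.
Step 2: partial derivatives
  f_x(x, y) = 4*x + y + 2, f_y(x, y) = x - 2*y + 1.
  f_x(P) = -6, f_y(P) = -1 (gradient nonzero, so P is smooth).
Step 3: tangent line at P: -6·(x − -2) + -1·(y − 0) = 0.
Expanding: -6*x - y - 12 = 0.


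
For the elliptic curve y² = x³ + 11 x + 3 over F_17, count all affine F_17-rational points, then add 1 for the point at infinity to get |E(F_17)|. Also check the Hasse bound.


Affine points = {(1, 7), (1, 10), (2, 4), (2, 13), (4, 3), (4, 14), (5, 8), (5, 9), (6, 8), (6, 9), (7, 7), (7, 10), (8, 5), (8, 12), (9, 7), (9, 10), (10, 5), (10, 12), (16, 5), (16, 12)}; affine count = 20; |E(F_17)| = 21.

Discriminant check: Δ ∝ 4a³ + 27b² = 4·11³ + 27·3² = 4·1331 + 27·9 ≡ 8 (mod 17). Nonzero ⇒ E is nonsingular.
For each x ∈ F_17, compute rhs = x³ + 11·x + 3 mod 17, then count y ∈ F_17 with y² ≡ rhs.
  x = 0: rhs = 3, matching y values: none (0 points).
  x = 1: rhs = 15, matching y values: 7, 10 (2 points).
  x = 2: rhs = 16, matching y values: 4, 13 (2 points).
  x = 3: rhs = 12, matching y values: none (0 points).
  x = 4: rhs = 9, matching y values: 3, 14 (2 points).
  x = 5: rhs = 13, matching y values: 8, 9 (2 points).
  x = 6: rhs = 13, matching y values: 8, 9 (2 points).
  x = 7: rhs = 15, matching y values: 7, 10 (2 points).
  x = 8: rhs = 8, matching y values: 5, 12 (2 points).
  x = 9: rhs = 15, matching y values: 7, 10 (2 points).
  x = 10: rhs = 8, matching y values: 5, 12 (2 points).
  x = 11: rhs = 10, matching y values: none (0 points).
  x = 12: rhs = 10, matching y values: none (0 points).
  x = 13: rhs = 14, matching y values: none (0 points).
  x = 14: rhs = 11, matching y values: none (0 points).
  x = 15: rhs = 7, matching y values: none (0 points).
  x = 16: rhs = 8, matching y values: 5, 12 (2 points).
Total affine count: 20.
Full point count |E(F_17)| = 20 + 1 = 21.
Hasse bound: |21 − (17+1)| = |3| = 3 ≤ 2√17 ≈ 8.2462 ✓.


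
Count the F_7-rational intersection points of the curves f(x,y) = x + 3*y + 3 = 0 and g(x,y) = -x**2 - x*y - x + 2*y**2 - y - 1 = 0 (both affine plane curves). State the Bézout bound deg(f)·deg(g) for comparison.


Common zeros: {(4, 0), (5, 2)}; count = 2; Bézout bound = 2.

deg(f) = 1, deg(g) = 2, so Bézout bound = 2.
Scan x ∈ F_7. For each x, list the y ∈ F_7 with f(x, y) ≡ 0 and those with g(x, y) ≡ 0 (mod 7); the common zeros in that column are the intersection.
  x = 0: f ≡ 0 at y ∈ {6}; g ≡ 0 at y ∈ {1, 3}; common: ∅.
  x = 1: f ≡ 0 at y ∈ {1}; g ≡ 0 at y ∈ {4}; common: ∅.
  x = 2: f ≡ 0 at y ∈ {3}; g ≡ 0 at y ∈ {0, 5}; common: ∅.
  x = 3: f ≡ 0 at y ∈ {5}; g ≡ 0 at y ∈ {3, 6}; common: ∅.
  x = 4: f ≡ 0 at y ∈ {0}; g ≡ 0 at y ∈ {0, 6}; common: {0}.
  x = 5: f ≡ 0 at y ∈ {2}; g ≡ 0 at y ∈ {1, 2}; common: {2}.
  x = 6: f ≡ 0 at y ∈ {4}; g ≡ 0 at y ∈ {2, 5}; common: ∅.
Collecting: common zeros = {(4, 0), (5, 2)}, so the count is 2.
Comparison with the Bézout bound: 2 ≤ 2 = deg(f)·deg(g), as expected for curves with no common component (the bound is attained).


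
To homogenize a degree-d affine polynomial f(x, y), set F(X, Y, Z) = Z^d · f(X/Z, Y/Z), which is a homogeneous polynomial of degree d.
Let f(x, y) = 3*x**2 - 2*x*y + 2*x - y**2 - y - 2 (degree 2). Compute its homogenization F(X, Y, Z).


F(X, Y, Z) = 3*X**2 - 2*X*Y + 2*X*Z - Y**2 - Y*Z - 2*Z**2

deg(f) = 2.
Substitute x = X/Z, y = Y/Z into f, then multiply by Z^2.
  monomial 3·x^2·y^0 ↦ 3·X^2·Y^0·Z^0.
  monomial -2·x^1·y^1 ↦ -2·X^1·Y^1·Z^0.
  monomial 2·x^1·y^0 ↦ 2·X^1·Y^0·Z^1.
  monomial -1·x^0·y^2 ↦ -1·X^0·Y^2·Z^0.
  monomial -1·x^0·y^1 ↦ -1·X^0·Y^1·Z^1.
  monomial -2·x^0·y^0 ↦ -2·X^0·Y^0·Z^2.
Collecting: F(X, Y, Z) = 3*X**2 - 2*X*Y + 2*X*Z - Y**2 - Y*Z - 2*Z**2.


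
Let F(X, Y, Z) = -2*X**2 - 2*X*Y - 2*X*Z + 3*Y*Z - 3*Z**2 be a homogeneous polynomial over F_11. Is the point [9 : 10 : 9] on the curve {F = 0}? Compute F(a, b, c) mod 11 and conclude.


F(9,10,9) ≡ 7 (mod 11); P is NOT on the curve.

Evaluate F(9, 10, 9) term-by-term (mod 11).
  -2*X**2 ↦ -2·81·1·1 = -162
  -2*X*Y ↦ -2·9·10·1 = -180
  -2*X*Z ↦ -2·9·1·9 = -162
  3*Y*Z ↦ 3·1·10·9 = 270
  -3*Z**2 ↦ -3·1·1·81 = -243
Sum: F(9, 10, 9) = (-162) + (-180) + (-162) + (270) + (-243) = -477.
Reducing mod 11: -477 ≡ 7 (mod 11).
Since F(a, b, c) ≡ 7 ≠ 0 (mod 11), P does NOT lie on the curve.


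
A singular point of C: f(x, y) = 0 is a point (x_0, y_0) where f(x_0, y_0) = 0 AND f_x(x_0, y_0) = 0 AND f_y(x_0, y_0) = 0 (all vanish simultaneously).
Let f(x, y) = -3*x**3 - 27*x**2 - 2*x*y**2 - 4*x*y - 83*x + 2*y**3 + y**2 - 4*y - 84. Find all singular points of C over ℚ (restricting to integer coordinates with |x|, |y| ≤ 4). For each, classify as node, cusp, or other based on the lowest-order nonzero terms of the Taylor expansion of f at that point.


Singular points: {(-3, -1)}; classification: cusp.

Compute partial derivatives:
  f_x = -9*x**2 - 54*x - 2*y**2 - 4*y - 83.
  f_y = -4*x*y - 4*x + 6*y**2 + 2*y - 4.
Scan x_0 ∈ {−4, ..., 4}. For each x_0, f_y(x_0, y) is a polynomial in y; find its integer roots y ∈ {−4, ..., 4}, then test f_x and f at those candidates.
  x = -4: f_y(-4, y) = 6*y**2 + 18*y + 12; vanishes at y ∈ {-2, -1}. (-4, -2): f_x = -11 ≠ 0; (-4, -1): f_x = -9 ≠ 0.
  x = -3: f_y(-3, y) = 6*y**2 + 14*y + 8; vanishes at y ∈ {-1}. (-3, -1): f_x = 0, f = 0 — SINGULAR.
  x = -2: f_y(-2, y) = 6*y**2 + 10*y + 4; vanishes at y ∈ {-1}. (-2, -1): f_x = -9 ≠ 0.
  x = -1: f_y(-1, y) = 6*y**2 + 6*y; vanishes at y ∈ {-1, 0}. (-1, -1): f_x = -36 ≠ 0; (-1, 0): f_x = -38 ≠ 0.
  x = 0: f_y(0, y) = 6*y**2 + 2*y - 4; vanishes at y ∈ {-1}. (0, -1): f_x = -81 ≠ 0.
  x = 1: f_y(1, y) = 6*y**2 - 2*y - 8; vanishes at y ∈ {-1}. (1, -1): f_x = -144 ≠ 0.
  x = 2: f_y(2, y) = 6*y**2 - 6*y - 12; vanishes at y ∈ {-1, 2}. (2, -1): f_x = -225 ≠ 0; (2, 2): f_x = -243 ≠ 0.
  x = 3: f_y(3, y) = 6*y**2 - 10*y - 16; vanishes at y ∈ {-1}. (3, -1): f_x = -324 ≠ 0.
  x = 4: f_y(4, y) = 6*y**2 - 14*y - 20; vanishes at y ∈ {-1}. (4, -1): f_x = -441 ≠ 0.
Only singular point on the grid: (-3, -1).
Classify: substitute x = -3 + u, y = -1 + v and expand: f = -3*u**3 - 2*u*v**2 + 2*v**3 + v**2.
No constant or linear terms (consistent with a singular point). Quadratic part: v**2. Cubic part: -3*u**3 - 2*u*v**2 + 2*v**3.
The quadratic part v**2 is a perfect square, so there is a single (double) tangent line v = 0, i.e. y = -1. Restricting the cubic part to that line (v = 0) leaves -3*u**3 ≠ 0, so f is not divisible by v and the branch is v² ≈ 3*u**3 to lowest order — this is a cusp.
Classification: cusp.


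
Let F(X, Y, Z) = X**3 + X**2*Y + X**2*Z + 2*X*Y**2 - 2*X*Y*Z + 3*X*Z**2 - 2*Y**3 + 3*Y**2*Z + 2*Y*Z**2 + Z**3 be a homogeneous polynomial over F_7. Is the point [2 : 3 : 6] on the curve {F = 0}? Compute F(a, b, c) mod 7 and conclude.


F(2,3,6) ≡ 1 (mod 7); P is NOT on the curve.

Evaluate F(2, 3, 6) term-by-term (mod 7).
  X**3 ↦ 1·8·1·1 = 8
  X**2*Y ↦ 1·4·3·1 = 12
  X**2*Z ↦ 1·4·1·6 = 24
  2*X*Y**2 ↦ 2·2·9·1 = 36
  -2*X*Y*Z ↦ -2·2·3·6 = -72
  3*X*Z**2 ↦ 3·2·1·36 = 216
  -2*Y**3 ↦ -2·1·27·1 = -54
  3*Y**2*Z ↦ 3·1·9·6 = 162
  2*Y*Z**2 ↦ 2·1·3·36 = 216
  Z**3 ↦ 1·1·1·216 = 216
Sum: F(2, 3, 6) = (8) + (12) + (24) + (36) + (-72) + (216) + (-54) + (162) + (216) + (216) = 764.
Reducing mod 7: 764 ≡ 1 (mod 7).
Since F(a, b, c) ≡ 1 ≠ 0 (mod 7), P does NOT lie on the curve.


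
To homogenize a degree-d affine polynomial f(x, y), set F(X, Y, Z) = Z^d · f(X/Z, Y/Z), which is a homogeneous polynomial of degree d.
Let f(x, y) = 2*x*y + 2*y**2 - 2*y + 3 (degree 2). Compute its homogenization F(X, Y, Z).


F(X, Y, Z) = 2*X*Y + 2*Y**2 - 2*Y*Z + 3*Z**2

deg(f) = 2.
Substitute x = X/Z, y = Y/Z into f, then multiply by Z^2.
  monomial 2·x^1·y^1 ↦ 2·X^1·Y^1·Z^0.
  monomial 2·x^0·y^2 ↦ 2·X^0·Y^2·Z^0.
  monomial -2·x^0·y^1 ↦ -2·X^0·Y^1·Z^1.
  monomial 3·x^0·y^0 ↦ 3·X^0·Y^0·Z^2.
Collecting: F(X, Y, Z) = 2*X*Y + 2*Y**2 - 2*Y*Z + 3*Z**2.


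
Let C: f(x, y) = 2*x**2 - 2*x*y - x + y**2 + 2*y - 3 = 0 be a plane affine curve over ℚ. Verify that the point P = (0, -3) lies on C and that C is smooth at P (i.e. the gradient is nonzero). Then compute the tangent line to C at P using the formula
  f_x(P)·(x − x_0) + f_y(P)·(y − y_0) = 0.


Tangent line at P: 5*x - 4*y - 12 = 0.

Step 1: f(0, -3) = 0, so P lies on C.
Step 2: partial derivatives
  f_x(x, y) = 4*x - 2*y - 1, f_y(x, y) = -2*x + 2*y + 2.
  f_x(P) = 5, f_y(P) = -4 (gradient nonzero, so P is smooth).
Step 3: tangent line at P: 5·(x − 0) + -4·(y − -3) = 0.
Expanding: 5*x - 4*y - 12 = 0.


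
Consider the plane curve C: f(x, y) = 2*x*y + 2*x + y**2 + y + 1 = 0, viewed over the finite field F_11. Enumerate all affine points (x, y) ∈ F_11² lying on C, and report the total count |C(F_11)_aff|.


Affine F_11-points: {(2, 1), (2, 5), (4, 6), (4, 7), (5, 0), (7, 9), (8, 2), (8, 3), (10, 4), (10, 8)}; count = 10.

For each of the 121 pairs (x, y) ∈ F_11², evaluate f(x, y) mod 11. Record the zeros.
  x = 0: [0↦1, 1↦3, 2↦7, 3↦2, 4↦10, 5↦9, 6↦10, 7↦2, 8↦7, 9↦3, 10↦1]  zeros at y ∈ ∅
  x = 1: [0↦3, 1↦7, 2↦2, 3↦10, 4↦9, 5↦10, 6↦2, 7↦7, 8↦3, 9↦1, 10↦1]  zeros at y ∈ ∅
  x = 2: [0↦5, 1↦0, 2↦8, 3↦7, 4↦8, 5↦0, 6↦5, 7↦1, 8↦10, 9↦10, 10↦1]  zeros at y ∈ {1, 5}
  x = 3: [0↦7, 1↦4, 2↦3, 3↦4, 4↦7, 5↦1, 6↦8, 7↦6, 8↦6, 9↦8, 10↦1]  zeros at y ∈ ∅
  x = 4: [0↦9, 1↦8, 2↦9, 3↦1, 4↦6, 5↦2, 6↦0, 7↦0, 8↦2, 9↦6, 10↦1]  zeros at y ∈ {6, 7}
  x = 5: [0↦0, 1↦1, 2↦4, 3↦9, 4↦5, 5↦3, 6↦3, 7↦5, 8↦9, 9↦4, 10↦1]  zeros at y ∈ {0}
  x = 6: [0↦2, 1↦5, 2↦10, 3↦6, 4↦4, 5↦4, 6↦6, 7↦10, 8↦5, 9↦2, 10↦1]  zeros at y ∈ ∅
  x = 7: [0↦4, 1↦9, 2↦5, 3↦3, 4↦3, 5↦5, 6↦9, 7↦4, 8↦1, 9↦0, 10↦1]  zeros at y ∈ {9}
  x = 8: [0↦6, 1↦2, 2↦0, 3↦0, 4↦2, 5↦6, 6↦1, 7↦9, 8↦8, 9↦9, 10↦1]  zeros at y ∈ {2, 3}
  x = 9: [0↦8, 1↦6, 2↦6, 3↦8, 4↦1, 5↦7, 6↦4, 7↦3, 8↦4, 9↦7, 10↦1]  zeros at y ∈ ∅
  x = 10: [0↦10, 1↦10, 2↦1, 3↦5, 4↦0, 5↦8, 6↦7, 7↦8, 8↦0, 9↦5, 10↦1]  zeros at y ∈ {4, 8}
Collecting zeros: affine points = {(2, 1), (2, 5), (4, 6), (4, 7), (5, 0), (7, 9), (8, 2), (8, 3), (10, 4), (10, 8)}.
Total count |C(F_11)_aff| = 10.


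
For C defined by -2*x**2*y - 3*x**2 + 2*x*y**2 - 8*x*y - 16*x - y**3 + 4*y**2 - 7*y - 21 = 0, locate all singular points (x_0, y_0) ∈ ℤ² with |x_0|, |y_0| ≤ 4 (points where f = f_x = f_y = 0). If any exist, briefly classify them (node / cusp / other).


Singular points: {(-3, -1)}; classification: node.

Compute partial derivatives:
  f_x = -4*x*y - 6*x + 2*y**2 - 8*y - 16.
  f_y = -2*x**2 + 4*x*y - 8*x - 3*y**2 + 8*y - 7.
Scan x_0 ∈ {−4, ..., 4}. For each x_0, f_y(x_0, y) is a polynomial in y; find its integer roots y ∈ {−4, ..., 4}, then test f_x and f at those candidates.
  x = -4: f_y(-4, y) = -3*y**2 - 8*y - 7; no integer root y with |y| ≤ 4.
  x = -3: f_y(-3, y) = -3*y**2 - 4*y - 1; vanishes at y ∈ {-1}. (-3, -1): f_x = 0, f = 0 — SINGULAR.
  x = -2: f_y(-2, y) = 1 - 3*y**2; no integer root y with |y| ≤ 4.
  x = -1: f_y(-1, y) = -3*y**2 + 4*y - 1; vanishes at y ∈ {1}. (-1, 1): f_x = -12 ≠ 0.
  x = 0: f_y(0, y) = -3*y**2 + 8*y - 7; no integer root y with |y| ≤ 4.
  x = 1: f_y(1, y) = -3*y**2 + 12*y - 17; no integer root y with |y| ≤ 4.
  x = 2: f_y(2, y) = -3*y**2 + 16*y - 31; no integer root y with |y| ≤ 4.
  x = 3: f_y(3, y) = -3*y**2 + 20*y - 49; no integer root y with |y| ≤ 4.
  x = 4: f_y(4, y) = -3*y**2 + 24*y - 71; no integer root y with |y| ≤ 4.
Only singular point on the grid: (-3, -1).
Classify: substitute x = -3 + u, y = -1 + v and expand: f = -2*u**2*v - u**2 + 2*u*v**2 - v**3 + v**2.
No constant or linear terms (consistent with a singular point). Quadratic part: -u**2 + v**2. Cubic part: -2*u**2*v + 2*u*v**2 - v**3.
The quadratic part v**2 - u**2 = (v − u)(v + u) splits into two distinct linear factors, so there are two distinct tangent lines y − -1 = ±(x − -3) — this is a node (ordinary double point).
Classification: node.


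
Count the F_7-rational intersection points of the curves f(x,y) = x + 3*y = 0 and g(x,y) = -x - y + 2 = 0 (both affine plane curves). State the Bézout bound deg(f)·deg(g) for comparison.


Common zeros: {(3, 6)}; count = 1; Bézout bound = 1.

deg(f) = 1, deg(g) = 1, so Bézout bound = 1.
Scan x ∈ F_7. For each x, list the y ∈ F_7 with f(x, y) ≡ 0 and those with g(x, y) ≡ 0 (mod 7); the common zeros in that column are the intersection.
  x = 0: f ≡ 0 at y ∈ {0}; g ≡ 0 at y ∈ {2}; common: ∅.
  x = 1: f ≡ 0 at y ∈ {2}; g ≡ 0 at y ∈ {1}; common: ∅.
  x = 2: f ≡ 0 at y ∈ {4}; g ≡ 0 at y ∈ {0}; common: ∅.
  x = 3: f ≡ 0 at y ∈ {6}; g ≡ 0 at y ∈ {6}; common: {6}.
  x = 4: f ≡ 0 at y ∈ {1}; g ≡ 0 at y ∈ {5}; common: ∅.
  x = 5: f ≡ 0 at y ∈ {3}; g ≡ 0 at y ∈ {4}; common: ∅.
  x = 6: f ≡ 0 at y ∈ {5}; g ≡ 0 at y ∈ {3}; common: ∅.
Collecting: common zeros = {(3, 6)}, so the count is 1.
Comparison with the Bézout bound: 1 ≤ 1 = deg(f)·deg(g), as expected for curves with no common component (the bound is attained).


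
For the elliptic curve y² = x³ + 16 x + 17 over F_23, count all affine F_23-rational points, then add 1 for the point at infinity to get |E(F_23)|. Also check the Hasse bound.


Affine points = {(3, 0), (7, 9), (7, 14), (8, 6), (8, 17), (9, 4), (9, 19), (10, 2), (10, 21), (11, 11), (11, 12), (14, 8), (14, 15), (17, 2), (17, 21), (19, 2), (19, 21), (21, 0), (22, 0)}; affine count = 19; |E(F_23)| = 20.

Discriminant check: Δ ∝ 4a³ + 27b² = 4·16³ + 27·17² = 4·4096 + 27·289 ≡ 14 (mod 23). Nonzero ⇒ E is nonsingular.
For each x ∈ F_23, compute rhs = x³ + 16·x + 17 mod 23, then count y ∈ F_23 with y² ≡ rhs.
  x = 0: rhs = 17, matching y values: none (0 points).
  x = 1: rhs = 11, matching y values: none (0 points).
  x = 2: rhs = 11, matching y values: none (0 points).
  x = 3: rhs = 0, matching y values: 0 (1 points).
  x = 4: rhs = 7, matching y values: none (0 points).
  x = 5: rhs = 15, matching y values: none (0 points).
  x = 6: rhs = 7, matching y values: none (0 points).
  x = 7: rhs = 12, matching y values: 9, 14 (2 points).
  x = 8: rhs = 13, matching y values: 6, 17 (2 points).
  x = 9: rhs = 16, matching y values: 4, 19 (2 points).
  x = 10: rhs = 4, matching y values: 2, 21 (2 points).
  x = 11: rhs = 6, matching y values: 11, 12 (2 points).
  x = 12: rhs = 5, matching y values: none (0 points).
  x = 13: rhs = 7, matching y values: none (0 points).
  x = 14: rhs = 18, matching y values: 8, 15 (2 points).
  x = 15: rhs = 21, matching y values: none (0 points).
  x = 16: rhs = 22, matching y values: none (0 points).
  x = 17: rhs = 4, matching y values: 2, 21 (2 points).
  x = 18: rhs = 19, matching y values: none (0 points).
  x = 19: rhs = 4, matching y values: 2, 21 (2 points).
  x = 20: rhs = 11, matching y values: none (0 points).
  x = 21: rhs = 0, matching y values: 0 (1 points).
  x = 22: rhs = 0, matching y values: 0 (1 points).
Total affine count: 19.
Full point count |E(F_23)| = 19 + 1 = 20.
Hasse bound: |20 − (23+1)| = |-4| = 4 ≤ 2√23 ≈ 9.5917 ✓.


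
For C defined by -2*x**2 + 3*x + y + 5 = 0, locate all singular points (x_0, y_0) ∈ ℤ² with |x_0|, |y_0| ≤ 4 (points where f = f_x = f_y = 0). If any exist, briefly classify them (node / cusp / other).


No singular points in the scanned grid; C is smooth there.

Compute partial derivatives:
  f_x = 3 - 4*x.
  f_y = 1.
f_y = 1 is a nonzero constant, so f_y never vanishes: no point (x, y) can satisfy f = f_x = f_y = 0. In particular no (x, y) ∈ {−4, ..., 4}² is singular; the curve is smooth.


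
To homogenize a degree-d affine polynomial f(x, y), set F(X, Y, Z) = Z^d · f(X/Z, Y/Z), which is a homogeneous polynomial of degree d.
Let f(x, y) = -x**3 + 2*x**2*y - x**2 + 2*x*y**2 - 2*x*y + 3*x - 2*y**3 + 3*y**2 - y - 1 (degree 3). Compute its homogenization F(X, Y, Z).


F(X, Y, Z) = -X**3 + 2*X**2*Y - X**2*Z + 2*X*Y**2 - 2*X*Y*Z + 3*X*Z**2 - 2*Y**3 + 3*Y**2*Z - Y*Z**2 - Z**3

deg(f) = 3.
Substitute x = X/Z, y = Y/Z into f, then multiply by Z^3.
  monomial -1·x^3·y^0 ↦ -1·X^3·Y^0·Z^0.
  monomial 2·x^2·y^1 ↦ 2·X^2·Y^1·Z^0.
  monomial -1·x^2·y^0 ↦ -1·X^2·Y^0·Z^1.
  monomial 2·x^1·y^2 ↦ 2·X^1·Y^2·Z^0.
  monomial -2·x^1·y^1 ↦ -2·X^1·Y^1·Z^1.
  monomial 3·x^1·y^0 ↦ 3·X^1·Y^0·Z^2.
  monomial -2·x^0·y^3 ↦ -2·X^0·Y^3·Z^0.
  monomial 3·x^0·y^2 ↦ 3·X^0·Y^2·Z^1.
  monomial -1·x^0·y^1 ↦ -1·X^0·Y^1·Z^2.
  monomial -1·x^0·y^0 ↦ -1·X^0·Y^0·Z^3.
Collecting: F(X, Y, Z) = -X**3 + 2*X**2*Y - X**2*Z + 2*X*Y**2 - 2*X*Y*Z + 3*X*Z**2 - 2*Y**3 + 3*Y**2*Z - Y*Z**2 - Z**3.


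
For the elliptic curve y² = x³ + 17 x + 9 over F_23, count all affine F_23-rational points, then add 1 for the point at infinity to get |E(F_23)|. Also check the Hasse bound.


Affine points = {(0, 3), (0, 20), (1, 2), (1, 21), (3, 8), (3, 15), (4, 7), (4, 16), (5, 9), (5, 14), (8, 6), (8, 17), (10, 11), (10, 12), (11, 3), (11, 20), (12, 3), (12, 20), (13, 9), (13, 14), (14, 1), (14, 22), (17, 6), (17, 17), (18, 11), (18, 12), (20, 0), (21, 6), (21, 17)}; affine count = 29; |E(F_23)| = 30.

Discriminant check: Δ ∝ 4a³ + 27b² = 4·17³ + 27·9² = 4·4913 + 27·81 ≡ 12 (mod 23). Nonzero ⇒ E is nonsingular.
For each x ∈ F_23, compute rhs = x³ + 17·x + 9 mod 23, then count y ∈ F_23 with y² ≡ rhs.
  x = 0: rhs = 9, matching y values: 3, 20 (2 points).
  x = 1: rhs = 4, matching y values: 2, 21 (2 points).
  x = 2: rhs = 5, matching y values: none (0 points).
  x = 3: rhs = 18, matching y values: 8, 15 (2 points).
  x = 4: rhs = 3, matching y values: 7, 16 (2 points).
  x = 5: rhs = 12, matching y values: 9, 14 (2 points).
  x = 6: rhs = 5, matching y values: none (0 points).
  x = 7: rhs = 11, matching y values: none (0 points).
  x = 8: rhs = 13, matching y values: 6, 17 (2 points).
  x = 9: rhs = 17, matching y values: none (0 points).
  x = 10: rhs = 6, matching y values: 11, 12 (2 points).
  x = 11: rhs = 9, matching y values: 3, 20 (2 points).
  x = 12: rhs = 9, matching y values: 3, 20 (2 points).
  x = 13: rhs = 12, matching y values: 9, 14 (2 points).
  x = 14: rhs = 1, matching y values: 1, 22 (2 points).
  x = 15: rhs = 5, matching y values: none (0 points).
  x = 16: rhs = 7, matching y values: none (0 points).
  x = 17: rhs = 13, matching y values: 6, 17 (2 points).
  x = 18: rhs = 6, matching y values: 11, 12 (2 points).
  x = 19: rhs = 15, matching y values: none (0 points).
  x = 20: rhs = 0, matching y values: 0 (1 points).
  x = 21: rhs = 13, matching y values: 6, 17 (2 points).
  x = 22: rhs = 14, matching y values: none (0 points).
Total affine count: 29.
Full point count |E(F_23)| = 29 + 1 = 30.
Hasse bound: |30 − (23+1)| = |6| = 6 ≤ 2√23 ≈ 9.5917 ✓.


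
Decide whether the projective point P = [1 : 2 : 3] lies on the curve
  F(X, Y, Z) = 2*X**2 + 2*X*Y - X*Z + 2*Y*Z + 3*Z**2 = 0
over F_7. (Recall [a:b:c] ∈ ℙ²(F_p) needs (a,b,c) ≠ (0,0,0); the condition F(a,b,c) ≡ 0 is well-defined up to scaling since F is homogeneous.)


F(1,2,3) ≡ 0 (mod 7); P is on the curve.

Evaluate F(1, 2, 3) term-by-term (mod 7).
  2*X**2 ↦ 2·1·1·1 = 2
  2*X*Y ↦ 2·1·2·1 = 4
  -X*Z ↦ -1·1·1·3 = -3
  2*Y*Z ↦ 2·1·2·3 = 12
  3*Z**2 ↦ 3·1·1·9 = 27
Sum: F(1, 2, 3) = (2) + (4) + (-3) + (12) + (27) = 42.
Reducing mod 7: 42 ≡ 0 (mod 7).
Since F(a, b, c) ≡ 0 (mod 7), P lies on the curve.
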